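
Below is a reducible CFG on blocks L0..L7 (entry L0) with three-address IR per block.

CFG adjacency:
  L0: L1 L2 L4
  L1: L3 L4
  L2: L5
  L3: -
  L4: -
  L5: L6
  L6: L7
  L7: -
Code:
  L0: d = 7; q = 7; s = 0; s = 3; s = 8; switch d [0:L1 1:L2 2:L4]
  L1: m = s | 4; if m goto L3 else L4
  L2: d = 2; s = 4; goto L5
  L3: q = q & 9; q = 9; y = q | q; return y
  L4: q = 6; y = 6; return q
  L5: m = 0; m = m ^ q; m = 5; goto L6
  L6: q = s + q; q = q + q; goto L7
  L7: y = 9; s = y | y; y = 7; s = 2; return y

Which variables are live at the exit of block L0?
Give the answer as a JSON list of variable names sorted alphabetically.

Answer: ["q", "s"]

Working:
Block summaries:
  L0: {d,q,s} / ∅
  L1: {m} / {s}
  L2: {d,s} / ∅
  L3: {q,y} / {q}
  L4: {q,y} / ∅
  L5: {m} / {q}
  L6: {q} / {q,s}
  L7: {s,y} / ∅

Live sets:
  L0: in=∅ out={q,s}
  L1: in={q,s} out={q}
  L2: in={q} out={q,s}
  L3: in={q} out=∅
  L4: in=∅ out=∅
  L5: in={q,s} out={q,s}
  L6: in={q,s} out=∅
  L7: in=∅ out=∅

live-out(L0) = ["q", "s"]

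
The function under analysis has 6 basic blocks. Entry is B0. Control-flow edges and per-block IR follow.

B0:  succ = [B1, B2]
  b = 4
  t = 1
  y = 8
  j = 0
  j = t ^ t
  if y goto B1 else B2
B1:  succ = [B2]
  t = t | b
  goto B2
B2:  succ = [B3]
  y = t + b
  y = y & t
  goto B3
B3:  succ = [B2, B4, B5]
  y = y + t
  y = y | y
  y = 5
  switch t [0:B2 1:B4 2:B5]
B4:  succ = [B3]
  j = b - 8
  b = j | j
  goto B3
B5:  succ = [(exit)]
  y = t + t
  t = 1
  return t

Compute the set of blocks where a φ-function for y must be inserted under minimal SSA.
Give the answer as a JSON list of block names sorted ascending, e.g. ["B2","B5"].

idom tree: B1←B0 B2←B0 B3←B2 B4←B3 B5←B3
Join-block Dom:
  B2: preds {B0,B1,B3}: {B0} ∩ {B0,B1} ∩ {B0,B2,B3} = {B0}; idom=B0
  B3: preds {B2,B4}: {B0,B2} ∩ {B0,B2,B3,B4} = {B0,B2}; idom=B2

DF walk-up:
  join B2 pred B0: · stop@B0
  join B2 pred B1: B1 stop@B0
  join B2 pred B3: B3→B2 stop@B0
  join B3 pred B2: · stop@B2
  join B3 pred B4: B4→B3 stop@B2
  B0: DF=∅
  B1: DF={B2}
  B2: DF={B2}
  B3: DF={B2,B3}
  B4: DF={B3}
  B5: DF=∅

φ for y: defs {B0,B2,B3,B5}
  DF⁺ = {B2,B3}

Answer: ["B2", "B3"]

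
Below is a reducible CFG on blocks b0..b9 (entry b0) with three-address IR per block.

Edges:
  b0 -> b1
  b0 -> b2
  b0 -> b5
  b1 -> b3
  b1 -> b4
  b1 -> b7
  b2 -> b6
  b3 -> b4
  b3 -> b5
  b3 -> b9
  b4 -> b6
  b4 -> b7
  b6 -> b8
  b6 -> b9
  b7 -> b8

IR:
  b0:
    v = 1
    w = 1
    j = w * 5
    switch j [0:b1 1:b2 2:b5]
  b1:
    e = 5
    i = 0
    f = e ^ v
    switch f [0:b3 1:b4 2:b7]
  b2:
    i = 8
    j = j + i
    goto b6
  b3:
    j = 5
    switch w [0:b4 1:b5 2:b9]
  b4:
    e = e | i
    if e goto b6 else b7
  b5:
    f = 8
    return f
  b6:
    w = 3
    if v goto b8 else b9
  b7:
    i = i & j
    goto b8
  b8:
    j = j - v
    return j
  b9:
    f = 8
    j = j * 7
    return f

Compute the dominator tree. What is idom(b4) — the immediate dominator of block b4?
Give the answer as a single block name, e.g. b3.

Answer: b1

Analysis:
idom tree: b1←b0 b2←b0 b3←b1 b4←b1 b5←b0 b6←b0 b7←b1 b8←b0 b9←b0
Dom at joins:
  b4: preds {b1,b3}: {b0,b1} ∩ {b0,b1,b3} = {b0,b1}; idom=b1
  b5: preds {b0,b3}: {b0} ∩ {b0,b1,b3} = {b0}; idom=b0
  b6: preds {b2,b4}: {b0,b2} ∩ {b0,b1,b4} = {b0}; idom=b0
  b7: preds {b1,b4}: {b0,b1} ∩ {b0,b1,b4} = {b0,b1}; idom=b1
  b8: preds {b6,b7}: {b0,b6} ∩ {b0,b1,b7} = {b0}; idom=b0
  b9: preds {b3,b6}: {b0,b1,b3} ∩ {b0,b6} = {b0}; idom=b0

idom(b4) = b1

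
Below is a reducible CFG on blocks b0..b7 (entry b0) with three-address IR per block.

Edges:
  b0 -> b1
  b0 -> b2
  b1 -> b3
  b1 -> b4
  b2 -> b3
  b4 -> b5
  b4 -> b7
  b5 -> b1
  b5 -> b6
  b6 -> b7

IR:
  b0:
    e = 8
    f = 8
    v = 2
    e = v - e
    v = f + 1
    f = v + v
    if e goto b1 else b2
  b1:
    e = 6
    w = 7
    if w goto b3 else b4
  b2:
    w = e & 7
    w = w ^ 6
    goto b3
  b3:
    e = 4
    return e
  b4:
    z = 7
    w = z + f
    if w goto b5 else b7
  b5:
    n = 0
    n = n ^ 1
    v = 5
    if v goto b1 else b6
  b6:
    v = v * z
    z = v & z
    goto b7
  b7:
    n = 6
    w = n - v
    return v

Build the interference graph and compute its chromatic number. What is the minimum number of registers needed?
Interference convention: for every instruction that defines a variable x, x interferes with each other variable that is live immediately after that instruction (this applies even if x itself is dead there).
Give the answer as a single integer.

Answer: 4

Working:
def/use:
  b0: def={e,f,v} ue=∅
  b1: def={e,w} ue=∅
  b2: def={w} ue={e}
  b3: def={e} ue=∅
  b4: def={w,z} ue={f}
  b5: def={n,v} ue=∅
  b6: def={v,z} ue={v,z}
  b7: def={n,w} ue={v}

Backward fixpoint:
  b0: in=∅ out={e,f,v}
  b1: in={f,v} out={f,v}
  b2: in={e} out=∅
  b3: in=∅ out=∅
  b4: in={f,v} out={f,v,z}
  b5: in={f,z} out={f,v,z}
  b6: in={v,z} out={v}
  b7: in={v} out=∅

Interfere edges:
  e: {f,v}
  f: {e,n,v,w,z}
  n: {f,v,z}
  v: {e,f,n,w,z}
  w: {f,v,z}
  z: {f,n,v,w}

Registers:
  clique {f,n,v,z} ⇒ need ≥ 4
  assign e→c2 f→c0 n→c3 v→c1 w→c3 z→c2 — no edge inside a register ⇒ χ ≤ 4
  χ = 4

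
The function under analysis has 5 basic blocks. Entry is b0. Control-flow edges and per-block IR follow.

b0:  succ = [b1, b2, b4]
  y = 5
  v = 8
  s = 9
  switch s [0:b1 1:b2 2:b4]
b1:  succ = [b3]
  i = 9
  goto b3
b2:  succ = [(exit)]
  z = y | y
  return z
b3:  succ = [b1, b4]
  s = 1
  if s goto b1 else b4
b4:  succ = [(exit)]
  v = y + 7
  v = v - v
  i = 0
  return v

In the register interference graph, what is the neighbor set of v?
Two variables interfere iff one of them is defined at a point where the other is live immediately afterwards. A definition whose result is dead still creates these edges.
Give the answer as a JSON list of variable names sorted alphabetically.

def/use:
  b0 def {s,v,y} use ∅
  b1 def {i} use ∅
  b2 def {z} use {y}
  b3 def {s} use ∅
  b4 def {i,v} use {y}

Liveness:
  b0: in=∅ out={y}
  b1: in={y} out={y}
  b2: in={y} out=∅
  b3: in={y} out={y}
  b4: in={y} out=∅

Interfere edges:
  i: {v,y}
  s: {y}
  v: {i,y}
  y: {i,s,v}
  z: ∅

N(v) = ["i", "y"]

Answer: ["i", "y"]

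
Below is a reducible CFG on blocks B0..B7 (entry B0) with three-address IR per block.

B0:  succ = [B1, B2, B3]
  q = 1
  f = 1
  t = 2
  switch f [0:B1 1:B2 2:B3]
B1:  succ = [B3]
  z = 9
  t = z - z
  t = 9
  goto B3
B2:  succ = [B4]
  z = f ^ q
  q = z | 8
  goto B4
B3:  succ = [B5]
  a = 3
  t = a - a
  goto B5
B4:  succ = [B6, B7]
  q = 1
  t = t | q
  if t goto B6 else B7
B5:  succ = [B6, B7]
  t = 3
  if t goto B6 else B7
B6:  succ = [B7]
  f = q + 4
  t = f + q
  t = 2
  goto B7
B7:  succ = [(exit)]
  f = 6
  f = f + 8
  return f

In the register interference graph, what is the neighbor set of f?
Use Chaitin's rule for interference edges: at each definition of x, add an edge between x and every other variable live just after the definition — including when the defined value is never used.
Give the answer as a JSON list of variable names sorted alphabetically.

Block summaries:
  B0 def {f,q,t} use ∅
  B1 def {t,z} use ∅
  B2 def {q,z} use {f,q}
  B3 def {a,t} use ∅
  B4 def {q,t} use {t}
  B5 def {t} use ∅
  B6 def {f,t} use {q}
  B7 def {f} use ∅

Backward fixpoint:
  live B0: ∅→{f,q,t}
  live B1: {q}→{q}
  live B2: {f,q,t}→{t}
  live B3: {q}→{q}
  live B4: {t}→{q}
  live B5: {q}→{q}
  live B6: {q}→∅
  live B7: ∅→∅

Conflict graph:
  a↔{q}
  f↔{q,t}
  q↔{a,f,t,z}
  t↔{f,q,z}
  z↔{q,t}

N(f) = ["q", "t"]

Answer: ["q", "t"]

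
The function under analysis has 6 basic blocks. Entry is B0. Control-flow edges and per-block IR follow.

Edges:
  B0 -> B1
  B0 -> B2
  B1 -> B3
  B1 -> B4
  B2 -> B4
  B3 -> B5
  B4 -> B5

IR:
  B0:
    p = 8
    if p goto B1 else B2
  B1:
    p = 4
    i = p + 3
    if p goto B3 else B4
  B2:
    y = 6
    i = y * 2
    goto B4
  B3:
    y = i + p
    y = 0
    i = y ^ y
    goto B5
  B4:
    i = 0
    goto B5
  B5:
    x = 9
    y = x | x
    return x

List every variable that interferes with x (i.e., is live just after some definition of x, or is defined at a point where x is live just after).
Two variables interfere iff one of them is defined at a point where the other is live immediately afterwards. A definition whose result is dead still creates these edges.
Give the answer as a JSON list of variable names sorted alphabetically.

Per-block:
  B0: def={p} ue=∅
  B1: def={i,p} ue=∅
  B2: def={i,y} ue=∅
  B3: def={i,y} ue={i,p}
  B4: def={i} ue=∅
  B5: def={x,y} ue=∅

Live sets:
  live B0: ∅→∅
  live B1: ∅→{i,p}
  live B2: ∅→∅
  live B3: {i,p}→∅
  live B4: ∅→∅
  live B5: ∅→∅

Interfere edges:
  i — {p}
  p — {i}
  x — {y}
  y — {x}

N(x) = ["y"]

Answer: ["y"]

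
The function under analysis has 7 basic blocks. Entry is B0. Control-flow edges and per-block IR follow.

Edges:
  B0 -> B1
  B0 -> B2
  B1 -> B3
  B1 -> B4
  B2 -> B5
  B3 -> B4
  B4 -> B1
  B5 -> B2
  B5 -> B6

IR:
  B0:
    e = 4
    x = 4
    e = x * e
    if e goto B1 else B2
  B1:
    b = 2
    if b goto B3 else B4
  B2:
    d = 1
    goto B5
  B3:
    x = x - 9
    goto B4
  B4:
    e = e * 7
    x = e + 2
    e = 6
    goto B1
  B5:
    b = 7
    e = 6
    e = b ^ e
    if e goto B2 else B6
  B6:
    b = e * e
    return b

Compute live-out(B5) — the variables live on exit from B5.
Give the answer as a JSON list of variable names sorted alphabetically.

Per-block:
  B0: def={e,x} ue=∅
  B1: def={b} ue=∅
  B2: def={d} ue=∅
  B3: def={x} ue={x}
  B4: def={e,x} ue={e}
  B5: def={b,e} ue=∅
  B6: def={b} ue={e}

Live sets:
  B0: in=∅ out={e,x}
  B1: in={e,x} out={e,x}
  B2: in=∅ out=∅
  B3: in={e,x} out={e}
  B4: in={e} out={e,x}
  B5: in=∅ out={e}
  B6: in={e} out=∅

live-out(B5) = ["e"]

Answer: ["e"]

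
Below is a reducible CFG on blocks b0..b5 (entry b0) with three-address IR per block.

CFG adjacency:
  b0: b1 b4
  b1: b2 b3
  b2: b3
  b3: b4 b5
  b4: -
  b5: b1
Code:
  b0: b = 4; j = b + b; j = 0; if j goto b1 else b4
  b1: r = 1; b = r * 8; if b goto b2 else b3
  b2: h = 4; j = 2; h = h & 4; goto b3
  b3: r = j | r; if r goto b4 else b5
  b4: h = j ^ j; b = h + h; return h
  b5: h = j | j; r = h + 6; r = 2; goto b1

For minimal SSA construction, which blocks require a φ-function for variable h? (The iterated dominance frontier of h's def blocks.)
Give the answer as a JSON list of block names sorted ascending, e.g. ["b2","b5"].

idom tree: b1←b0 b2←b1 b3←b1 b4←b0 b5←b3
Join-block Dom:
  b1: preds {b0,b5}: {b0} ∩ {b0,b1,b3,b5} = {b0}; idom=b0
  b3: preds {b1,b2}: {b0,b1} ∩ {b0,b1,b2} = {b0,b1}; idom=b1
  b4: preds {b0,b3}: {b0} ∩ {b0,b1,b3} = {b0}; idom=b0

DF walk-up:
  b1←b0: walk · to b0
  b1←b5: walk b5→b3→b1 to b0
  b3←b1: walk · to b1
  b3←b2: walk b2 to b1
  b4←b0: walk · to b0
  b4←b3: walk b3→b1 to b0
  DF(b0)=∅
  DF(b1)={b1,b4}
  DF(b2)={b3}
  DF(b3)={b1,b4}
  DF(b4)=∅
  DF(b5)={b1}

φ for h: defs {b2,b4,b5}
  DF⁺ = {b1,b3,b4}

Answer: ["b1", "b3", "b4"]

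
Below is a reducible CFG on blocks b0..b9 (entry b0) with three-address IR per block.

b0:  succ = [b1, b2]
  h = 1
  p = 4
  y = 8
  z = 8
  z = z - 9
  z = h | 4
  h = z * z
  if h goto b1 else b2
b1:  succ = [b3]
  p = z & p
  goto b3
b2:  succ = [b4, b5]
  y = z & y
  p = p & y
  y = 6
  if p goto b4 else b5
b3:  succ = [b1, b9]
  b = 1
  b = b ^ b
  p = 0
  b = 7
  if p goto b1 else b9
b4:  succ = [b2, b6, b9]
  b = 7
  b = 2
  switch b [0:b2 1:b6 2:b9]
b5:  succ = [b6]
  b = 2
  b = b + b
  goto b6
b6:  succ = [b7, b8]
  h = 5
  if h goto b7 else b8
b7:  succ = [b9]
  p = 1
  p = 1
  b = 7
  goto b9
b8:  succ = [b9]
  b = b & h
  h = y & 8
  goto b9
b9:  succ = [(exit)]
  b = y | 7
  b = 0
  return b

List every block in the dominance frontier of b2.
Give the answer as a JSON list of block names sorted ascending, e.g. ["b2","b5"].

Answer: ["b2", "b9"]

Derivation:
idom tree: b1←b0 b2←b0 b3←b1 b4←b2 b5←b2 b6←b2 b7←b6 b8←b6 b9←b0
Join-block Dom:
  b1: preds {b0,b3}: {b0} ∩ {b0,b1,b3} = {b0}; idom=b0
  b2: preds {b0,b4}: {b0} ∩ {b0,b2,b4} = {b0}; idom=b0
  b6: preds {b4,b5}: {b0,b2,b4} ∩ {b0,b2,b5} = {b0,b2}; idom=b2
  b9: preds {b3,b4,b7,b8}: {b0,b1,b3} ∩ {b0,b2,b4} ∩ {b0,b2,b6,b7} ∩ {b0,b2,b6,b8} = {b0}; idom=b0

Frontier:
  b1←b0: walk · to b0
  b1←b3: walk b3→b1 to b0
  b2←b0: walk · to b0
  b2←b4: walk b4→b2 to b0
  b6←b4: walk b4 to b2
  b6←b5: walk b5 to b2
  b9←b3: walk b3→b1 to b0
  b9←b4: walk b4→b2 to b0
  b9←b7: walk b7→b6→b2 to b0
  b9←b8: walk b8→b6→b2 to b0
  b0: DF=∅
  b1: DF={b1,b9}
  b2: DF={b2,b9}
  b3: DF={b1,b9}
  b4: DF={b2,b6,b9}
  b5: DF={b6}
  b6: DF={b9}
  b7: DF={b9}
  b8: DF={b9}
  b9: DF=∅

DF(b2) = ["b2", "b9"]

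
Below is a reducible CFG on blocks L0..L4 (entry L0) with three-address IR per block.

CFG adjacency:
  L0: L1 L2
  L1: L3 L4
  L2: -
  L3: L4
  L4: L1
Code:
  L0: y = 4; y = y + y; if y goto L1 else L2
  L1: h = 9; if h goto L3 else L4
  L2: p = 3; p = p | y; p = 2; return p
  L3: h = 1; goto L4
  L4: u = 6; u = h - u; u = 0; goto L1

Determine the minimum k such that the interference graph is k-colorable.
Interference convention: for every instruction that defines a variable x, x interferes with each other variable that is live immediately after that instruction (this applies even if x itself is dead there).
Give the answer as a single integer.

Answer: 2

Analysis:
Block summaries:
  L0 def {y} use ∅
  L1 def {h} use ∅
  L2 def {p} use {y}
  L3 def {h} use ∅
  L4 def {u} use {h}

Backward fixpoint:
  L0 li=∅ lo={y}
  L1 li=∅ lo={h}
  L2 li={y} lo=∅
  L3 li=∅ lo={h}
  L4 li={h} lo=∅

Interference:
  h: {u}
  p: {y}
  u: {h}
  y: {p}

Colouring:
  lower bound: {h,u} mutually conflict ⇒ χ ≥ 2
  assign h→R0 p→R0 u→R1 y→R1 — no edge inside a register ⇒ χ ≤ 2
  χ = 2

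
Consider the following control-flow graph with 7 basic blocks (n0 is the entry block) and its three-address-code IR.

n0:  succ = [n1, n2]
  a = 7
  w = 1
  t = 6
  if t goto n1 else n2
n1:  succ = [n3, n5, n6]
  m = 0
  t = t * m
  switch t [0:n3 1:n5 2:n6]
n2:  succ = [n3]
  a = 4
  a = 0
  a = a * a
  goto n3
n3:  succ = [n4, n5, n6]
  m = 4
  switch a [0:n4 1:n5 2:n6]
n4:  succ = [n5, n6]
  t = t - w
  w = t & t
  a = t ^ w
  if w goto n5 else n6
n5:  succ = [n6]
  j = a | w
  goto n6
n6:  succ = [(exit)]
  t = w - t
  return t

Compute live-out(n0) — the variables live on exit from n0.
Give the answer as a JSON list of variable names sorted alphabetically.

Answer: ["a", "t", "w"]

Working:
Block summaries:
  n0: def={a,t,w} ue=∅
  n1: def={m,t} ue={t}
  n2: def={a} ue=∅
  n3: def={m} ue={a}
  n4: def={a,t,w} ue={t,w}
  n5: def={j} ue={a,w}
  n6: def={t} ue={t,w}

Backward fixpoint:
  n0: in=∅ out={a,t,w}
  n1: in={a,t,w} out={a,t,w}
  n2: in={t,w} out={a,t,w}
  n3: in={a,t,w} out={a,t,w}
  n4: in={t,w} out={a,t,w}
  n5: in={a,t,w} out={t,w}
  n6: in={t,w} out=∅

live-out(n0) = ["a", "t", "w"]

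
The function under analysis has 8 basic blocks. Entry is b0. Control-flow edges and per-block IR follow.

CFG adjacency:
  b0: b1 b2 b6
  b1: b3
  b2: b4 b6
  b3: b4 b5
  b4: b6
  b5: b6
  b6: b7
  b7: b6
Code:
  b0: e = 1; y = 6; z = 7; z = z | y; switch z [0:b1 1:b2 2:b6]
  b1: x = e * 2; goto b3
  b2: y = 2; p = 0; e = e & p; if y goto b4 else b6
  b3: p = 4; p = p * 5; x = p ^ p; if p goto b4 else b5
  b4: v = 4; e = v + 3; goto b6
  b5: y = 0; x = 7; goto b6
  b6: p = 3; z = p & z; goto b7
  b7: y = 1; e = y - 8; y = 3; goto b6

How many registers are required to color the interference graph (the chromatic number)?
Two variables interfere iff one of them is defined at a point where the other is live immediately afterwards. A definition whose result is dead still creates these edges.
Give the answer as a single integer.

def/use:
  b0: def={e,y,z} ue=∅
  b1: def={x} ue={e}
  b2: def={e,p,y} ue={e}
  b3: def={p,x} ue=∅
  b4: def={e,v} ue=∅
  b5: def={x,y} ue=∅
  b6: def={p,z} ue={z}
  b7: def={e,y} ue=∅

Backward fixpoint:
  live b0: ∅→{e,z}
  live b1: {e,z}→{z}
  live b2: {e,z}→{z}
  live b3: {z}→{z}
  live b4: {z}→{z}
  live b5: {z}→{z}
  live b6: {z}→{z}
  live b7: {z}→{z}

Conflict graph:
  e — {p,y,z}
  p — {e,x,y,z}
  v — {z}
  x — {p,z}
  y — {e,p,z}
  z — {e,p,v,x,y}

Colouring:
  {e,p,y,z} pairwise interfere (4-clique) ⇒ χ ≥ 4
  4-colouring: r0={z}  r1={p,v}  r2={e,x}  r3={y}
  χ = 4

Answer: 4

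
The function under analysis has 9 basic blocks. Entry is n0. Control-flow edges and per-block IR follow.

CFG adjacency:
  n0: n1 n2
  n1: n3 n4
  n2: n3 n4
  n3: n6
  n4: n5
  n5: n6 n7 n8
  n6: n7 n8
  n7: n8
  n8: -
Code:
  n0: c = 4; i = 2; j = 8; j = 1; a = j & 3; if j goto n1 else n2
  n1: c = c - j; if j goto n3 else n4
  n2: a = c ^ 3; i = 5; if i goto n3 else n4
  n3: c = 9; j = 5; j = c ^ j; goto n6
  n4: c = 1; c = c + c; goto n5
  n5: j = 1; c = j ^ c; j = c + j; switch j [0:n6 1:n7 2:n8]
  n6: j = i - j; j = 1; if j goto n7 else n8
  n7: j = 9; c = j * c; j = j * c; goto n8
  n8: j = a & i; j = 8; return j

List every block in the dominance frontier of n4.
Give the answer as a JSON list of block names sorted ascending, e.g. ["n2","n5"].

idom tree: n1←n0 n2←n0 n3←n0 n4←n0 n5←n4 n6←n0 n7←n0 n8←n0
Dom at joins:
  n3: preds {n1,n2}: {n0,n1} ∩ {n0,n2} = {n0}; idom=n0
  n4: preds {n1,n2}: {n0,n1} ∩ {n0,n2} = {n0}; idom=n0
  n6: preds {n3,n5}: {n0,n3} ∩ {n0,n4,n5} = {n0}; idom=n0
  n7: preds {n5,n6}: {n0,n4,n5} ∩ {n0,n6} = {n0}; idom=n0
  n8: preds {n5,n6,n7}: {n0,n4,n5} ∩ {n0,n6} ∩ {n0,n7} = {n0}; idom=n0

DF walk-up:
  n3←n1: walk n1 to n0
  n3←n2: walk n2 to n0
  n4←n1: walk n1 to n0
  n4←n2: walk n2 to n0
  n6←n3: walk n3 to n0
  n6←n5: walk n5→n4 to n0
  n7←n5: walk n5→n4 to n0
  n7←n6: walk n6 to n0
  n8←n5: walk n5→n4 to n0
  n8←n6: walk n6 to n0
  n8←n7: walk n7 to n0
  n0: DF=∅
  n1: DF={n3,n4}
  n2: DF={n3,n4}
  n3: DF={n6}
  n4: DF={n6,n7,n8}
  n5: DF={n6,n7,n8}
  n6: DF={n7,n8}
  n7: DF={n8}
  n8: DF=∅

DF(n4) = ["n6", "n7", "n8"]

Answer: ["n6", "n7", "n8"]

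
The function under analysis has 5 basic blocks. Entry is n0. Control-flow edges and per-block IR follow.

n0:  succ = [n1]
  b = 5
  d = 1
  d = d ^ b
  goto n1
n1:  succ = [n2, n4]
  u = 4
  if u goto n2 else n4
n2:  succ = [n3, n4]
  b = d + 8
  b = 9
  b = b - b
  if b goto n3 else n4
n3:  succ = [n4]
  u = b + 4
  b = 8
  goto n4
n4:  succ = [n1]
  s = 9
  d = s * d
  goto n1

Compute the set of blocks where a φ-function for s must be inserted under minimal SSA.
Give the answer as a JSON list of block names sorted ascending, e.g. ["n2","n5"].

Answer: ["n1"]

Working:
idom tree: n1←n0 n2←n1 n3←n2 n4←n1
Dom at joins:
  n1: preds {n0,n4}: {n0} ∩ {n0,n1,n4} = {n0}; idom=n0
  n4: preds {n1,n2,n3}: {n0,n1} ∩ {n0,n1,n2} ∩ {n0,n1,n2,n3} = {n0,n1}; idom=n1

DF derivation:
  join n1 pred n0: · stop@n0
  join n1 pred n4: n4→n1 stop@n0
  join n4 pred n1: · stop@n1
  join n4 pred n2: n2 stop@n1
  join n4 pred n3: n3→n2 stop@n1
  n0: DF=∅
  n1: DF={n1}
  n2: DF={n4}
  n3: DF={n4}
  n4: DF={n1}

φ for s: defs {n4}
  DF⁺ = {n1}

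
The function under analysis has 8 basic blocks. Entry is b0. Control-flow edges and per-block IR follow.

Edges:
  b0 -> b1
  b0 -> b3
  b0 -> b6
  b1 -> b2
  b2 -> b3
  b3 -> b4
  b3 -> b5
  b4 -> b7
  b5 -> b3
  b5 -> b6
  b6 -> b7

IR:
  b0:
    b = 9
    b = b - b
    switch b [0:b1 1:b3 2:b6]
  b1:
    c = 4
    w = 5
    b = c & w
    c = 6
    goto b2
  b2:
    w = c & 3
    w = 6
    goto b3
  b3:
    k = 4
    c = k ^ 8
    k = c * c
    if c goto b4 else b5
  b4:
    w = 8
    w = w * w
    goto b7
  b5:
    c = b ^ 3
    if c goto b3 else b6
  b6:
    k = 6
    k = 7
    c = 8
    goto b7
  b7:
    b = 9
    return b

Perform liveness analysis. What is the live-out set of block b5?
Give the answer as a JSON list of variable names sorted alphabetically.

Answer: ["b"]

Derivation:
Block summaries:
  b0: {b} / ∅
  b1: {b,c,w} / ∅
  b2: {w} / {c}
  b3: {c,k} / ∅
  b4: {w} / ∅
  b5: {c} / {b}
  b6: {c,k} / ∅
  b7: {b} / ∅

Liveness:
  live b0: ∅→{b}
  live b1: ∅→{b,c}
  live b2: {b,c}→{b}
  live b3: {b}→{b}
  live b4: ∅→∅
  live b5: {b}→{b}
  live b6: ∅→∅
  live b7: ∅→∅

live-out(b5) = ["b"]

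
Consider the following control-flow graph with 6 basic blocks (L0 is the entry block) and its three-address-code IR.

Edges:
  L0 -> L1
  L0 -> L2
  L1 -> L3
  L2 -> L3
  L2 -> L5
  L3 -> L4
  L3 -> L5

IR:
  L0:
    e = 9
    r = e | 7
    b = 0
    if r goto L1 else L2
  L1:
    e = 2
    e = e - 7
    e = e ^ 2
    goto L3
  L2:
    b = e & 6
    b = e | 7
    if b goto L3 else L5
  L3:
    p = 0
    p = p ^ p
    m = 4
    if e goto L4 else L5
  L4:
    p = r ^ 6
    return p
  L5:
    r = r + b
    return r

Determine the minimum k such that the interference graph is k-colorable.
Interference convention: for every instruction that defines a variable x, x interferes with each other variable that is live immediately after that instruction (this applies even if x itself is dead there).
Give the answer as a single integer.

def/use:
  L0: {b,e,r} / ∅
  L1: {e} / ∅
  L2: {b} / {e}
  L3: {m,p} / {e}
  L4: {p} / {r}
  L5: {r} / {b,r}

Live sets:
  L0 li=∅ lo={b,e,r}
  L1 li={b,r} lo={b,e,r}
  L2 li={e,r} lo={b,e,r}
  L3 li={b,e,r} lo={b,r}
  L4 li={r} lo=∅
  L5 li={b,r} lo=∅

Interference:
  b↔{e,m,p,r}
  e↔{b,m,p,r}
  m↔{b,e,r}
  p↔{b,e,r}
  r↔{b,e,m,p}

Chromatic number:
  lower bound: {b,e,m,r} mutually conflict ⇒ χ ≥ 4
  assign b→c0 e→c1 m→c3 p→c3 r→c2 — no edge inside a register ⇒ χ ≤ 4
  χ = 4

Answer: 4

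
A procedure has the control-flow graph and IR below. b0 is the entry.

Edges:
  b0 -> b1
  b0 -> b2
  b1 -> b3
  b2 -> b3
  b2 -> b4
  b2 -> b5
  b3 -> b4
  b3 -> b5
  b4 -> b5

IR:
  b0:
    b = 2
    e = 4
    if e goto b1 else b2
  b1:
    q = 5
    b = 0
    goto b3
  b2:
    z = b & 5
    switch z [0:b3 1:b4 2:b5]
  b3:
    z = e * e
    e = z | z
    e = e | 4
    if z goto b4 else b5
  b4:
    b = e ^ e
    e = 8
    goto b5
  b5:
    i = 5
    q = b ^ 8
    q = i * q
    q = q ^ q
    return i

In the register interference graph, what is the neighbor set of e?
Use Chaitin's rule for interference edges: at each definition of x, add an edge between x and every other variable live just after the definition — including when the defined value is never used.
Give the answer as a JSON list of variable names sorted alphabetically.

Block summaries:
  b0 def {b,e} use ∅
  b1 def {b,q} use ∅
  b2 def {z} use {b}
  b3 def {e,z} use {e}
  b4 def {b,e} use {e}
  b5 def {i,q} use {b}

Backward fixpoint:
  b0 li=∅ lo={b,e}
  b1 li={e} lo={b,e}
  b2 li={b,e} lo={b,e}
  b3 li={b,e} lo={b,e}
  b4 li={e} lo={b}
  b5 li={b} lo=∅

Interfere edges:
  b↔{e,i,z}
  e↔{b,q,z}
  i↔{b,q}
  q↔{e,i}
  z↔{b,e}

N(e) = ["b", "q", "z"]

Answer: ["b", "q", "z"]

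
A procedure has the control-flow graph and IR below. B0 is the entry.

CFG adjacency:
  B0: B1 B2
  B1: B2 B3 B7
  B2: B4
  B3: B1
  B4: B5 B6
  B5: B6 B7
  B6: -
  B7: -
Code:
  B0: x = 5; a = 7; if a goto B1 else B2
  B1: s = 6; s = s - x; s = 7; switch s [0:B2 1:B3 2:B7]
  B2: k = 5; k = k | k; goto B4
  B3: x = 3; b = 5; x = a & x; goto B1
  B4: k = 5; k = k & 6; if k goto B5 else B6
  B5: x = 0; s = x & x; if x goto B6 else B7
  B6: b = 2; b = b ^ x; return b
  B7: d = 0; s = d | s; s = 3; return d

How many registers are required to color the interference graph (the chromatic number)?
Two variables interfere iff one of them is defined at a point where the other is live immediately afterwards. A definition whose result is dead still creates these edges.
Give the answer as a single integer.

def/use:
  B0 def {a,x} use ∅
  B1 def {s} use {x}
  B2 def {k} use ∅
  B3 def {b,x} use {a}
  B4 def {k} use ∅
  B5 def {s,x} use ∅
  B6 def {b} use {x}
  B7 def {d,s} use {s}

Liveness:
  B0 li=∅ lo={a,x}
  B1 li={a,x} lo={a,s,x}
  B2 li={x} lo={x}
  B3 li={a} lo={a,x}
  B4 li={x} lo={x}
  B5 li=∅ lo={s,x}
  B6 li={x} lo=∅
  B7 li={s} lo=∅

Interfere edges:
  a: {b,s,x}
  b: {a,x}
  d: {s}
  k: {x}
  s: {a,d,x}
  x: {a,b,k,s}

Registers:
  {a,b,x} pairwise interfere (3-clique) ⇒ χ ≥ 3
  assign a→R1 b→R2 d→R0 k→R1 s→R2 x→R0 — no edge inside a register ⇒ χ ≤ 3
  χ = 3

Answer: 3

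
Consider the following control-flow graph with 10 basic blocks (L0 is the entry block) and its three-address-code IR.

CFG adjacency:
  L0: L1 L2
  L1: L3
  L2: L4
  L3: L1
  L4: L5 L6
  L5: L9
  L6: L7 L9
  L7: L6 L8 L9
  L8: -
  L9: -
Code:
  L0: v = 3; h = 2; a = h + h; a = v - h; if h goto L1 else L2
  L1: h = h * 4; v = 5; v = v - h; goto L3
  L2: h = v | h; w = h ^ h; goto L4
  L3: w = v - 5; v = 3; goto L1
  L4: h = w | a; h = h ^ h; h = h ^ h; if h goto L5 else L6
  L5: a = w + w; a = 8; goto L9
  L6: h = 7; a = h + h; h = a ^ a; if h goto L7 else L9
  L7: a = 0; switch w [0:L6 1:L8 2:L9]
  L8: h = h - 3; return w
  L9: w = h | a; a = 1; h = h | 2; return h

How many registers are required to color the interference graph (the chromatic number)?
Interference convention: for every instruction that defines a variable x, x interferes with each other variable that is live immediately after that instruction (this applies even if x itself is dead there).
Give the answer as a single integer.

Answer: 3

Derivation:
def/use:
  L0 def {a,h,v} use ∅
  L1 def {h,v} use {h}
  L2 def {h,w} use {h,v}
  L3 def {v,w} use {v}
  L4 def {h} use {a,w}
  L5 def {a} use {w}
  L6 def {a,h} use ∅
  L7 def {a} use {w}
  L8 def {h} use {h,w}
  L9 def {a,h,w} use {a,h}

Backward fixpoint:
  L0 li=∅ lo={a,h,v}
  L1 li={h} lo={h,v}
  L2 li={a,h,v} lo={a,w}
  L3 li={h,v} lo={h}
  L4 li={a,w} lo={h,w}
  L5 li={h,w} lo={a,h}
  L6 li={w} lo={a,h,w}
  L7 li={h,w} lo={a,h,w}
  L8 li={h,w} lo=∅
  L9 li={a,h} lo=∅

Conflict graph:
  a — {h,v,w}
  h — {a,v,w}
  v — {a,h}
  w — {a,h}

Chromatic number:
  clique {a,h,v} ⇒ need ≥ 3
  assign a→R0 h→R1 v→R2 w→R2 — no edge inside a register ⇒ χ ≤ 3
  χ = 3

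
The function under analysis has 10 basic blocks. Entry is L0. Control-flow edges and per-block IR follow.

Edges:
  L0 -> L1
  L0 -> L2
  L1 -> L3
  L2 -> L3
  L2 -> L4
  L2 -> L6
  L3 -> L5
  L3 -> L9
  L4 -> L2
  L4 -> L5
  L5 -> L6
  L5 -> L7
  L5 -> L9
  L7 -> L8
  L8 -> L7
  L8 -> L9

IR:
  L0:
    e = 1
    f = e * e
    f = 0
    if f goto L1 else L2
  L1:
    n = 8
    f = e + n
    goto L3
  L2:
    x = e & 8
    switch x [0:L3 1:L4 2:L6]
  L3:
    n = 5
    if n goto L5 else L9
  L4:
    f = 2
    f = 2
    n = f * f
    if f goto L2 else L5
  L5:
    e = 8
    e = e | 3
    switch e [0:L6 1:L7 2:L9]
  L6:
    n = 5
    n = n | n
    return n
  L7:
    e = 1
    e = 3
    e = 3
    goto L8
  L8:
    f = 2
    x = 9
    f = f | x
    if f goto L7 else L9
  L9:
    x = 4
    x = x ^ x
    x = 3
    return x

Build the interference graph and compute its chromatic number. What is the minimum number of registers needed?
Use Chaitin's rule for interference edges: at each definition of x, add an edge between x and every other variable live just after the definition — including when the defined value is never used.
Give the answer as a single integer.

Block summaries:
  L0: def={e,f} ue=∅
  L1: def={f,n} ue={e}
  L2: def={x} ue={e}
  L3: def={n} ue=∅
  L4: def={f,n} ue=∅
  L5: def={e} ue=∅
  L6: def={n} ue=∅
  L7: def={e} ue=∅
  L8: def={f,x} ue=∅
  L9: def={x} ue=∅

Backward fixpoint:
  L0 li=∅ lo={e}
  L1 li={e} lo=∅
  L2 li={e} lo={e}
  L3 li=∅ lo=∅
  L4 li={e} lo={e}
  L5 li=∅ lo=∅
  L6 li=∅ lo=∅
  L7 li=∅ lo=∅
  L8 li=∅ lo=∅
  L9 li=∅ lo=∅

Interference:
  e — {f,n,x}
  f — {e,n,x}
  n — {e,f}
  x — {e,f}

Chromatic number:
  clique {e,f,n} ⇒ need ≥ 3
  assign e→c0 f→c1 n→c2 x→c2 — no edge inside a register ⇒ χ ≤ 3
  χ = 3

Answer: 3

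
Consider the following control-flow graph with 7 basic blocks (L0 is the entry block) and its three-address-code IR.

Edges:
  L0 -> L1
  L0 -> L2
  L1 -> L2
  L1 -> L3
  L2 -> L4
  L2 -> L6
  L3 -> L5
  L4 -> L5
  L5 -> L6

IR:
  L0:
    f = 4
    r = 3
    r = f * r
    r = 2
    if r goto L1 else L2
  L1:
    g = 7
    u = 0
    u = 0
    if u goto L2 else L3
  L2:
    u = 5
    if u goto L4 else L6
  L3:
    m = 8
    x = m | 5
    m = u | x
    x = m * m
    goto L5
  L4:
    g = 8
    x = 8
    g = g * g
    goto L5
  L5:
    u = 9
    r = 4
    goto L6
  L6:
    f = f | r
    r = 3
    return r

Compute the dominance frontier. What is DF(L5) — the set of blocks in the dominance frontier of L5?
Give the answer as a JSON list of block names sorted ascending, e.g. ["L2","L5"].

Answer: ["L6"]

Analysis:
idom tree: L1←L0 L2←L0 L3←L1 L4←L2 L5←L0 L6←L0
Join-block Dom:
  L2: preds {L0,L1}: {L0} ∩ {L0,L1} = {L0}; idom=L0
  L5: preds {L3,L4}: {L0,L1,L3} ∩ {L0,L2,L4} = {L0}; idom=L0
  L6: preds {L2,L5}: {L0,L2} ∩ {L0,L5} = {L0}; idom=L0

Frontier:
  join L2 pred L0: · stop@L0
  join L2 pred L1: L1 stop@L0
  join L5 pred L3: L3→L1 stop@L0
  join L5 pred L4: L4→L2 stop@L0
  join L6 pred L2: L2 stop@L0
  join L6 pred L5: L5 stop@L0
  L0 → ∅
  L1 → {L2,L5}
  L2 → {L5,L6}
  L3 → {L5}
  L4 → {L5}
  L5 → {L6}
  L6 → ∅

DF(L5) = ["L6"]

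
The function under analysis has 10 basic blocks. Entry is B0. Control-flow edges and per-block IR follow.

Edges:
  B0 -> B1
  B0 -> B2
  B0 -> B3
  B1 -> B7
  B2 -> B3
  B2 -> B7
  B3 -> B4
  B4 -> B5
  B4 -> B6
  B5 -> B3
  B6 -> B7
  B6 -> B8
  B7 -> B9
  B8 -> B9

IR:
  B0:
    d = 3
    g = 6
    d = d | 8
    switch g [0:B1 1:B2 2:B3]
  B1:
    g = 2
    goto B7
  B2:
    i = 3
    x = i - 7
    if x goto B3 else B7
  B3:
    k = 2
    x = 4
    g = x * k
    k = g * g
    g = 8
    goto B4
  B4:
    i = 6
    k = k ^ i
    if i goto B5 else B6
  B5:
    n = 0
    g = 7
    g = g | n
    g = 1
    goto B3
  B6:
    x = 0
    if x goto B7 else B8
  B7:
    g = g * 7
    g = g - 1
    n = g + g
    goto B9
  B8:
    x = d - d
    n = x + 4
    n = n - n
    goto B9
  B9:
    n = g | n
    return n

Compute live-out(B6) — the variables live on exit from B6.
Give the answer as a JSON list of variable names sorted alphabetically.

Answer: ["d", "g"]

Derivation:
Block summaries:
  B0: def={d,g} ue=∅
  B1: def={g} ue=∅
  B2: def={i,x} ue=∅
  B3: def={g,k,x} ue=∅
  B4: def={i,k} ue={k}
  B5: def={g,n} ue=∅
  B6: def={x} ue=∅
  B7: def={g,n} ue={g}
  B8: def={n,x} ue={d}
  B9: def={n} ue={g,n}

Live sets:
  B0: in=∅ out={d,g}
  B1: in=∅ out={g}
  B2: in={d,g} out={d,g}
  B3: in={d} out={d,g,k}
  B4: in={d,g,k} out={d,g}
  B5: in={d} out={d}
  B6: in={d,g} out={d,g}
  B7: in={g} out={g,n}
  B8: in={d,g} out={g,n}
  B9: in={g,n} out=∅

live-out(B6) = ["d", "g"]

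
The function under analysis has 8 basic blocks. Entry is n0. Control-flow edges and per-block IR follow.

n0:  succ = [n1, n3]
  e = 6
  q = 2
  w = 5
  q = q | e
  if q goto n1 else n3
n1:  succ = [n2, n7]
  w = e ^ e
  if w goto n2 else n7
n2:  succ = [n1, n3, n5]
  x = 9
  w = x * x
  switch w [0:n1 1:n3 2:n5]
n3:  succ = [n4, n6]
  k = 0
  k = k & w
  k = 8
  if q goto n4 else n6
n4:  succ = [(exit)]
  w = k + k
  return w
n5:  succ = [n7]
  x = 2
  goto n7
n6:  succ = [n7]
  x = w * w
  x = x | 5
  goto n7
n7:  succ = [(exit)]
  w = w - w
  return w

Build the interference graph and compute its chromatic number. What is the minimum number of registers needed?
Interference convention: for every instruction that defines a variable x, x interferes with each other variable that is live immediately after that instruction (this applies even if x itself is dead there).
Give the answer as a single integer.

Answer: 4

Working:
Per-block:
  n0: def={e,q,w} ue=∅
  n1: def={w} ue={e}
  n2: def={w,x} ue=∅
  n3: def={k} ue={q,w}
  n4: def={w} ue={k}
  n5: def={x} ue=∅
  n6: def={x} ue={w}
  n7: def={w} ue={w}

Live sets:
  n0 li=∅ lo={e,q,w}
  n1 li={e,q} lo={e,q,w}
  n2 li={e,q} lo={e,q,w}
  n3 li={q,w} lo={k,w}
  n4 li={k} lo=∅
  n5 li={w} lo={w}
  n6 li={w} lo={w}
  n7 li={w} lo=∅

Interfere edges:
  e: {q,w,x}
  k: {q,w}
  q: {e,k,w,x}
  w: {e,k,q,x}
  x: {e,q,w}

Registers:
  lower bound: {e,q,w,x} mutually conflict ⇒ χ ≥ 4
  4-colouring: r0={q}  r1={w}  r2={e,k}  r3={x}
  χ = 4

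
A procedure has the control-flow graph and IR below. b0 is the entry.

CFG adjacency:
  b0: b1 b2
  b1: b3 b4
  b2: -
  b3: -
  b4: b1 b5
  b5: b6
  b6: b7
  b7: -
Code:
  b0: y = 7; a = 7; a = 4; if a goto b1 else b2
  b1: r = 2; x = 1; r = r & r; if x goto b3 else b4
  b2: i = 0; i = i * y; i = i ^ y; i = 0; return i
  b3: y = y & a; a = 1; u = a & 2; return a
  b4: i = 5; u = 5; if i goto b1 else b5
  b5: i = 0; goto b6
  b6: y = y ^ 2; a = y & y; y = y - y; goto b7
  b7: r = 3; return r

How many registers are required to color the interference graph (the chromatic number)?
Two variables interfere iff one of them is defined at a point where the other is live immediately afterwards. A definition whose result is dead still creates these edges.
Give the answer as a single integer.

Per-block:
  b0 def {a,y} use ∅
  b1 def {r,x} use ∅
  b2 def {i} use {y}
  b3 def {a,u,y} use {a,y}
  b4 def {i,u} use ∅
  b5 def {i} use ∅
  b6 def {a,y} use {y}
  b7 def {r} use ∅

Liveness:
  live b0: ∅→{a,y}
  live b1: {a,y}→{a,y}
  live b2: {y}→∅
  live b3: {a,y}→∅
  live b4: {a,y}→{a,y}
  live b5: {y}→{y}
  live b6: {y}→∅
  live b7: ∅→∅

Interfere edges:
  a: {i,r,u,x,y}
  i: {a,u,y}
  r: {a,x,y}
  u: {a,i,y}
  x: {a,r,y}
  y: {a,i,r,u,x}

Chromatic number:
  lower bound: {a,i,u,y} mutually conflict ⇒ χ ≥ 4
  4-colouring: R0={a}  R1={y}  R2={i,r}  R3={u,x}
  χ = 4

Answer: 4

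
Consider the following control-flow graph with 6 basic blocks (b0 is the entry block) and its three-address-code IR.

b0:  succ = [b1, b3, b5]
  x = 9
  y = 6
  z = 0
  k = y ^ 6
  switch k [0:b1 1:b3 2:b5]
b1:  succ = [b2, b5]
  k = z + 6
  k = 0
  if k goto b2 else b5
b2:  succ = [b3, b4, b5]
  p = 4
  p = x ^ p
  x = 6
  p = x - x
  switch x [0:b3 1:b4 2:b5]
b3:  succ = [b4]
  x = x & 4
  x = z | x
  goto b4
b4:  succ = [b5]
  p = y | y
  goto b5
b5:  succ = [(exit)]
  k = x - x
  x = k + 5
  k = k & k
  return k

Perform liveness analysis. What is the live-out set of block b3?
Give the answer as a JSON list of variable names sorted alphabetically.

Answer: ["x", "y"]

Derivation:
def/use:
  b0: {k,x,y,z} / ∅
  b1: {k} / {z}
  b2: {p,x} / {x}
  b3: {x} / {x,z}
  b4: {p} / {y}
  b5: {k,x} / {x}

Backward fixpoint:
  live b0: ∅→{x,y,z}
  live b1: {x,y,z}→{x,y,z}
  live b2: {x,y,z}→{x,y,z}
  live b3: {x,y,z}→{x,y}
  live b4: {x,y}→{x}
  live b5: {x}→∅

live-out(b3) = ["x", "y"]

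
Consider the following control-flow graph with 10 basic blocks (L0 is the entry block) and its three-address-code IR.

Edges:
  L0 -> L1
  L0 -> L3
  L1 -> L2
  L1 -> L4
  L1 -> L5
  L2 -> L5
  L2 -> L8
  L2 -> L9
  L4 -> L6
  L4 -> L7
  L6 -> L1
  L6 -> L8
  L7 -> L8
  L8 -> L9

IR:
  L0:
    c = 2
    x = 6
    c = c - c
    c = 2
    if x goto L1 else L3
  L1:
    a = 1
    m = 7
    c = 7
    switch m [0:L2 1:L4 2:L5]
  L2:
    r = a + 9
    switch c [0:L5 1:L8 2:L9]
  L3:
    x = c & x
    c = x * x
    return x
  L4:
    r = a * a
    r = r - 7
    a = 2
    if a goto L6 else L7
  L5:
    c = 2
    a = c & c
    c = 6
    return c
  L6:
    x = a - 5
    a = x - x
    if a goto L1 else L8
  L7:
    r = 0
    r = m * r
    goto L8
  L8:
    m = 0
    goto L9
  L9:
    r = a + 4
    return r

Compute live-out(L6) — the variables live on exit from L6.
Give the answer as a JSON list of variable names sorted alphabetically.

Block summaries:
  L0 def {c,x} use ∅
  L1 def {a,c,m} use ∅
  L2 def {r} use {a,c}
  L3 def {c,x} use {c,x}
  L4 def {a,r} use {a}
  L5 def {a,c} use ∅
  L6 def {a,x} use {a}
  L7 def {r} use {m}
  L8 def {m} use ∅
  L9 def {r} use {a}

Backward fixpoint:
  L0: in=∅ out={c,x}
  L1: in=∅ out={a,c,m}
  L2: in={a,c} out={a}
  L3: in={c,x} out=∅
  L4: in={a,m} out={a,m}
  L5: in=∅ out=∅
  L6: in={a} out={a}
  L7: in={a,m} out={a}
  L8: in={a} out={a}
  L9: in={a} out=∅

live-out(L6) = ["a"]

Answer: ["a"]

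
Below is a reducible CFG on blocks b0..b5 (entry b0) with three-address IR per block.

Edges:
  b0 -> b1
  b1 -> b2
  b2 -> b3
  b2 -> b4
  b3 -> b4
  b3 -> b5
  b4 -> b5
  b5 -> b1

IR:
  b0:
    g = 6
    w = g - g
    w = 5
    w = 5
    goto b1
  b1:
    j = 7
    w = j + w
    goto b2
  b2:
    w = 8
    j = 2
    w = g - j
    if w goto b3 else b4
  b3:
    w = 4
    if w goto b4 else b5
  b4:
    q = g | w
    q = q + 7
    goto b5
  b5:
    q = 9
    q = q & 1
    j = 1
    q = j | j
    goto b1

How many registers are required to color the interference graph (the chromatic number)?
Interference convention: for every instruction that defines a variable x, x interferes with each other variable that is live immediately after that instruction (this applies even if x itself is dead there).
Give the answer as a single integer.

Per-block:
  b0 def {g,w} use ∅
  b1 def {j,w} use {w}
  b2 def {j,w} use {g}
  b3 def {w} use ∅
  b4 def {q} use {g,w}
  b5 def {j,q} use ∅

Liveness:
  b0: in=∅ out={g,w}
  b1: in={g,w} out={g}
  b2: in={g} out={g,w}
  b3: in={g} out={g,w}
  b4: in={g,w} out={g,w}
  b5: in={g,w} out={g,w}

Conflict graph:
  g — {j,q,w}
  j — {g,w}
  q — {g,w}
  w — {g,j,q}

Colouring:
  lower bound: {g,j,w} mutually conflict ⇒ χ ≥ 3
  assign g→R0 j→R2 q→R2 w→R1 — no edge inside a register ⇒ χ ≤ 3
  χ = 3

Answer: 3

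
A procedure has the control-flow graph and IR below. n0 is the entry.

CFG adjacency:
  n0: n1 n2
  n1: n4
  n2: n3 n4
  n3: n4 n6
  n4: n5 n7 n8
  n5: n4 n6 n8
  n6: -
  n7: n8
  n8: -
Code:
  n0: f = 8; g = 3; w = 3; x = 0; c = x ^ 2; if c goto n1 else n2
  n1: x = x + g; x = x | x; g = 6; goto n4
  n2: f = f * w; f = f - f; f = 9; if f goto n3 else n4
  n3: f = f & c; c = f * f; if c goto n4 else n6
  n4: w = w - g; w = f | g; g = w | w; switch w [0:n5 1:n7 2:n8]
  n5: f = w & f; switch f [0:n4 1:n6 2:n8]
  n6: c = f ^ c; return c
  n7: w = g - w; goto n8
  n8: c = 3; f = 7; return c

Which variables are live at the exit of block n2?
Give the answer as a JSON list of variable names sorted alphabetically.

def/use:
  n0 def {c,f,g,w,x} use ∅
  n1 def {g,x} use {g,x}
  n2 def {f} use {f,w}
  n3 def {c,f} use {c,f}
  n4 def {g,w} use {f,g,w}
  n5 def {f} use {f,w}
  n6 def {c} use {c,f}
  n7 def {w} use {g,w}
  n8 def {c,f} use ∅

Liveness:
  n0: in=∅ out={c,f,g,w,x}
  n1: in={c,f,g,w,x} out={c,f,g,w}
  n2: in={c,f,g,w} out={c,f,g,w}
  n3: in={c,f,g,w} out={c,f,g,w}
  n4: in={c,f,g,w} out={c,f,g,w}
  n5: in={c,f,g,w} out={c,f,g,w}
  n6: in={c,f} out=∅
  n7: in={g,w} out=∅
  n8: in=∅ out=∅

live-out(n2) = ["c", "f", "g", "w"]

Answer: ["c", "f", "g", "w"]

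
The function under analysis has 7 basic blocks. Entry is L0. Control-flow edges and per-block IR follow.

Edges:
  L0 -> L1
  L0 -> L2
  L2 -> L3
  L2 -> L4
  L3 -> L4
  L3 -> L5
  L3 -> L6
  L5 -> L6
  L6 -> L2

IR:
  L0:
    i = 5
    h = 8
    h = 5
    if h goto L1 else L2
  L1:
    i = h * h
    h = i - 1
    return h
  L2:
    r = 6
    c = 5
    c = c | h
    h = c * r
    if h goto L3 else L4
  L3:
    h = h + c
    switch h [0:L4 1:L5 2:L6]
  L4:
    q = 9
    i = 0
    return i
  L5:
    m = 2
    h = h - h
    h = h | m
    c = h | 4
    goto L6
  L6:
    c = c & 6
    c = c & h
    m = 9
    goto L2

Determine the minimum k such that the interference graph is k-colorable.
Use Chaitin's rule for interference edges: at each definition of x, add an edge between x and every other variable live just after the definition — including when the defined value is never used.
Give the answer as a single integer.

Answer: 3

Derivation:
def/use:
  L0: def={h,i} ue=∅
  L1: def={h,i} ue={h}
  L2: def={c,h,r} ue={h}
  L3: def={h} ue={c,h}
  L4: def={i,q} ue=∅
  L5: def={c,h,m} ue={h}
  L6: def={c,m} ue={c,h}

Live sets:
  L0 li=∅ lo={h}
  L1 li={h} lo=∅
  L2 li={h} lo={c,h}
  L3 li={c,h} lo={c,h}
  L4 li=∅ lo=∅
  L5 li={h} lo={c,h}
  L6 li={c,h} lo={h}

Interference:
  c↔{h,r}
  h↔{c,m,r}
  i↔∅
  m↔{h}
  q↔∅
  r↔{c,h}

Registers:
  {c,h,r} pairwise interfere (3-clique) ⇒ χ ≥ 3
  3-colouring: c0={h,i,q}  c1={c,m}  c2={r}
  χ = 3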